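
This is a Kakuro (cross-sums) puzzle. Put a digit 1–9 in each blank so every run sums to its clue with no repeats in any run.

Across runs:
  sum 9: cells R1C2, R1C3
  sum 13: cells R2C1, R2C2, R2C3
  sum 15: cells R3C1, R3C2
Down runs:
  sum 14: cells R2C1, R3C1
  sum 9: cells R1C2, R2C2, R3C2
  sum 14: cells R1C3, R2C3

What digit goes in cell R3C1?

The 15 across and the 9 down share only 6, so R3C2 = 6.
R3C1 = 15 − 6 = 9 completes the 15 across.
R2C1 = 14 − 9 = 5 completes the 14 down.
R2C3 = 6: the only remaining digit allowed by both the 13 across and the 14 down.
R1C3 = 14 − 6 = 8 completes the 14 down.
R2C2 = 13 − 11 = 2 completes the 13 across.
R1C2 = 9 − 8 = 1 completes the 9 across.

9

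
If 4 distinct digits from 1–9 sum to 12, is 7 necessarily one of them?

No

Counterexample: {1,2,3,6} sums to 12 without using 7.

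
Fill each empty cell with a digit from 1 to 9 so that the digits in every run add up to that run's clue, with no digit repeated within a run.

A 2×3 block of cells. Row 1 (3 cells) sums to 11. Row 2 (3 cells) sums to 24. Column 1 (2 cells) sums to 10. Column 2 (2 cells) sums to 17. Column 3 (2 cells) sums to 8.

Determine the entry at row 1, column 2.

8

24 in 3 cells must be {7,8,9}; 17 in 2 cells must be {8,9}.
The 11 across and the 17 down share only 8, so (1,2) = 8.
(2,2) = 17 − 8 = 9 completes the 17 down.
Given what's placed, (2,3) must be 7 to fit the 24 across and 8 down.
(1,3) = 8 − 7 = 1 completes the 8 down.
(2,1) = 24 − 16 = 8 completes the 24 across.
(1,1) = 11 − 9 = 2 completes the 11 across.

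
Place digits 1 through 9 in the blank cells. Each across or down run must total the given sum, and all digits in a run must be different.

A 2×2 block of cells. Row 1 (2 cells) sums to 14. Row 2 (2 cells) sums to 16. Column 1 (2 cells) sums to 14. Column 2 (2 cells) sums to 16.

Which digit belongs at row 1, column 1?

16 in 2 cells must be {7,9}.
The 14 across and the 16 down share only 9, so (1,2) = 9.
The 16 across and the 14 down share only 9, so (2,1) = 9.
(2,2) = 16 − 9 = 7 completes the 16 across.
(1,1) = 14 − 9 = 5 completes the 14 across.

5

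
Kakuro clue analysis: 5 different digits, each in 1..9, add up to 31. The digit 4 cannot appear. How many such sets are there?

3

5 distinct digits from 1–9 sum between 15 and 35.
Dropping sets that contain 4.
Enumerating: {1,6,7,8,9}, {2,5,7,8,9}, {3,5,6,8,9}.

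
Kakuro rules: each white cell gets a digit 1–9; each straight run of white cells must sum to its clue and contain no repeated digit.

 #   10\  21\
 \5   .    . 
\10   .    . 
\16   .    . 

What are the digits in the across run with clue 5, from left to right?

1 4

16 in 2 cells must be {7,9}.
The 5 across and the 21 down share only 4, so R1C2 = 4.
The 16 across and the 10 down share only 7, so R3C1 = 7.
R3C2 = 16 − 7 = 9 completes the 16 across.
R1C1 = 5 − 4 = 1 completes the 5 across.
R2C1 = 10 − 8 = 2 completes the 10 down.
R2C2 = 10 − 2 = 8 completes the 10 across.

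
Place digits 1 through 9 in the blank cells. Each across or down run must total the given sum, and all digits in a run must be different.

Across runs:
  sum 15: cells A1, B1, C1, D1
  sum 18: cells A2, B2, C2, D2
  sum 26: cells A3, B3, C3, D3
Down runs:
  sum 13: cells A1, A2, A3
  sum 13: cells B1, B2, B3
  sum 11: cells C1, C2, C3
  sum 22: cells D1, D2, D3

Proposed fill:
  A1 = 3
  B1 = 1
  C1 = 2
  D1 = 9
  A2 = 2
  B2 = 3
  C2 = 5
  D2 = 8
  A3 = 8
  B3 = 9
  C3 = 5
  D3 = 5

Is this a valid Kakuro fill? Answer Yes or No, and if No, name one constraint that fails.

No — the across run A3–D3 sums to 27, not 26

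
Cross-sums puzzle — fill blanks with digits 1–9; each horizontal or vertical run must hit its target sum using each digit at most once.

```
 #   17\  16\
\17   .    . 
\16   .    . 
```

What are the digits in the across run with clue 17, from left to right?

17 in 2 cells must be {8,9}; 16 in 2 cells must be {7,9}.
The 17 across and the 16 down share only 9, so R1C2 = 9.
The 16 across and the 17 down share only 9, so R2C1 = 9.
R2C2 = 16 − 9 = 7 completes the 16 across.
R1C1 = 17 − 9 = 8 completes the 17 across.

8 9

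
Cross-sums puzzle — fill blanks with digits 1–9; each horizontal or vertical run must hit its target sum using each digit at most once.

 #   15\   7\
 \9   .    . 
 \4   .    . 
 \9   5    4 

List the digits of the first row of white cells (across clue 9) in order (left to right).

7 2

4 in 2 cells must be {1,3}; 7 in 3 cells must be {1,2,4}.
Given what's placed, R2C2 must be 1 to fit the 4 across and 7 down.
R1C2 = 7 − 5 = 2 completes the 7 down.
R2C1 = 4 − 1 = 3 completes the 4 across.
R1C1 = 9 − 2 = 7 completes the 9 across.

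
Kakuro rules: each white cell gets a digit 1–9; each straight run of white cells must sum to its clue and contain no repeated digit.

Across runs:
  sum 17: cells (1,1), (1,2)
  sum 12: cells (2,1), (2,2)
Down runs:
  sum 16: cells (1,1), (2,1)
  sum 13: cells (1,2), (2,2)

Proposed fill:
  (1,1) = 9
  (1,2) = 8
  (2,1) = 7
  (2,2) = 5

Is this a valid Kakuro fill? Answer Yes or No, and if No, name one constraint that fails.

Yes

Across: 9+8=17; 7+5=12. Down: 9+7=16; 8+5=13. No digit repeats within any run.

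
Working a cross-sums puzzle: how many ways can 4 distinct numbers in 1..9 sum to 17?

4 distinct digits from 1–9 sum between 10 and 30.

9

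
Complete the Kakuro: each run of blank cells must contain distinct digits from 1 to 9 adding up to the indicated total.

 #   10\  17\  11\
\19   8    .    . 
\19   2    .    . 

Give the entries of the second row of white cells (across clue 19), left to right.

2 8 9

17 in 2 cells must be {8,9}.
R1C2 = 9: the only remaining digit allowed by both the 19 across and the 17 down.
R1C3 = 19 − 17 = 2 completes the 19 across.
R2C2 = 17 − 9 = 8 completes the 17 down.
R2C3 = 19 − 10 = 9 completes the 19 across.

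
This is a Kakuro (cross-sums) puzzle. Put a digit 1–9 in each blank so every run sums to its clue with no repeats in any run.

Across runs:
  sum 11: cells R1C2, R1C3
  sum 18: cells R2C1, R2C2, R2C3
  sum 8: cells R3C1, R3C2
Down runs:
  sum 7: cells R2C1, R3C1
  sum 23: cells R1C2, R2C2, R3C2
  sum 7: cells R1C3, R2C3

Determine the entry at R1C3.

3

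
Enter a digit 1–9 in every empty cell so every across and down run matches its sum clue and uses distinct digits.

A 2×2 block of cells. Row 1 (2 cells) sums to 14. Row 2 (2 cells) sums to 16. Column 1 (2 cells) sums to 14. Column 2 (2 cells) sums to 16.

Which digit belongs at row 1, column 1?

16 in 2 cells must be {7,9}.
The 14 across and the 16 down share only 9, so (1,2) = 9.
The 16 across and the 14 down share only 9, so (2,1) = 9.
(2,2) = 16 − 9 = 7 completes the 16 across.
(1,1) = 14 − 9 = 5 completes the 14 across.

5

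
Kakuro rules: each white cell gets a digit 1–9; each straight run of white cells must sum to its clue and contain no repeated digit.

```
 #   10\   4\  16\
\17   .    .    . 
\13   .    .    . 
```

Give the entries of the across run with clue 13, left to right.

1 3 9

4 in 2 cells must be {1,3}; 16 in 2 cells must be {7,9}.
Nothing is forced directly, so branch on R1C2, whose candidates are 1 or 3. If R1C2 = 3: that forces R1C3 = 9, R2C2 = 1, R2C3 = 7, after which R1C1 would have to be in {5} for the 17 across but in {1,2,3,4,6,7,8,9} for the 10 down — contradiction. So R1C2 = 1.
R2C2 = 4 − 1 = 3 completes the 4 down.
Given what's placed, R2C3 must be 9 to fit the 13 across and 16 down.
R1C3 = 16 − 9 = 7 completes the 16 down.
R2C1 = 13 − 12 = 1 completes the 13 across.
R1C1 = 17 − 8 = 9 completes the 17 across.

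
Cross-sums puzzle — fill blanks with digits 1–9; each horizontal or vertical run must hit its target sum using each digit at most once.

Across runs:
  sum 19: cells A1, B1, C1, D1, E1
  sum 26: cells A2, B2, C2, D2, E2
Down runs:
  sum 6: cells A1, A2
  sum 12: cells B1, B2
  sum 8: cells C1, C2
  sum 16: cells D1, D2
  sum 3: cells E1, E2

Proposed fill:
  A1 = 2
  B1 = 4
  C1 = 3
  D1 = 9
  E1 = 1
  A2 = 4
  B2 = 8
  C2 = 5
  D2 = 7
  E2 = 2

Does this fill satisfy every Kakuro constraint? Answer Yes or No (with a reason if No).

Across: 2+4+3+9+1=19; 4+8+5+7+2=26. Down: 2+4=6; 4+8=12; 3+5=8; 9+7=16; 1+2=3. No digit repeats within any run.

Yes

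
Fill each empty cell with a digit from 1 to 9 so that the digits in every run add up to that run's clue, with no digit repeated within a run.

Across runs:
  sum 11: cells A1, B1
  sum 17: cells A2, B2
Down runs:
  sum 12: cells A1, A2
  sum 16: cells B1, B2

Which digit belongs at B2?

9

17 in 2 cells must be {8,9}; 16 in 2 cells must be {7,9}.
The 17 across and the 16 down share only 9, so B2 = 9.
B1 = 16 − 9 = 7 completes the 16 down.
A2 = 17 − 9 = 8 completes the 17 across.
A1 = 11 − 7 = 4 completes the 11 across.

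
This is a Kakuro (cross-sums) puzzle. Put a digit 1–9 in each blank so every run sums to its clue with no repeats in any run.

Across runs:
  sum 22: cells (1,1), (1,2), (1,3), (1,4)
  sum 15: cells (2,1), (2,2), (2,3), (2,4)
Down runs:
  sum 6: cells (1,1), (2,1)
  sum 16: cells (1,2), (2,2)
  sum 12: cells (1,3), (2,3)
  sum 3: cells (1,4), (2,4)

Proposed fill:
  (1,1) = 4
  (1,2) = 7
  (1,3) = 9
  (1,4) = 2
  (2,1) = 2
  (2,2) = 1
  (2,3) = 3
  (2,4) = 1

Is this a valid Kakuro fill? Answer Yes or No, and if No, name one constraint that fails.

No — the down run (1,2)–(2,2) sums to 8, not 16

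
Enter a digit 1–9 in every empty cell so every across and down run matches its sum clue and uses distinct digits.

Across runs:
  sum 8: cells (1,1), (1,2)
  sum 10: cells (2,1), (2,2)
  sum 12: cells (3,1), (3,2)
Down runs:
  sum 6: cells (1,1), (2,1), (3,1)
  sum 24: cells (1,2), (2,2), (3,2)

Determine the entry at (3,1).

6 in 3 cells must be {1,2,3}; 24 in 3 cells must be {7,8,9}.
The 8 across and the 24 down share only 7, so (1,2) = 7.
The 12 across and the 6 down share only 3, so (3,1) = 3.
(3,2) = 12 − 3 = 9 completes the 12 across.
(1,1) = 8 − 7 = 1 completes the 8 across.
(2,1) = 6 − 4 = 2 completes the 6 down.
(2,2) = 10 − 2 = 8 completes the 10 across.

3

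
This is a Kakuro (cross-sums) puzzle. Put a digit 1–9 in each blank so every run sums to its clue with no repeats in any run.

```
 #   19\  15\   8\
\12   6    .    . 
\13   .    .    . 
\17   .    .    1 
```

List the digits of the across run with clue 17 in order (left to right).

9, 7, 1

R3C1 = 9: the only remaining digit allowed by both the 17 across and the 19 down.
R3C2 = 17 − 10 = 7 completes the 17 across.
R2C1 = 19 − 15 = 4 completes the 19 down.
Nothing is forced directly, so branch on R1C2, whose candidates are 2 or 5. If R1C2 = 5: then R1C3 would have to be in {1} for the 12 across but in {2,3,4,5} for the 8 down — contradiction. So R1C2 = 2.
R1C3 = 12 − 8 = 4 completes the 12 across.
R2C2 = 15 − 9 = 6 completes the 15 down.
R2C3 = 13 − 10 = 3 completes the 13 across.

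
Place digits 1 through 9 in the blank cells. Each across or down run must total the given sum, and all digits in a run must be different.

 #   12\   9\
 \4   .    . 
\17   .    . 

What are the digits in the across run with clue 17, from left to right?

9 8

4 in 2 cells must be {1,3}; 17 in 2 cells must be {8,9}.
The 4 across and the 12 down share only 3, so R1C1 = 3.
R1C2 = 4 − 3 = 1 completes the 4 across.
R2C1 = 12 − 3 = 9 completes the 12 down.
R2C2 = 17 − 9 = 8 completes the 17 across.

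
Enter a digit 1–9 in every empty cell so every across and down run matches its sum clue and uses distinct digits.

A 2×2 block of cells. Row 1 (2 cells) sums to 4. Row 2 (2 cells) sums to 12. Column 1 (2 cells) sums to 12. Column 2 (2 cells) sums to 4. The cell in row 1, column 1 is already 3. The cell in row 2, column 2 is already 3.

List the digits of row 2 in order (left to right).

4 in 2 cells must be {1,3}.
(1,2) = 4 − 3 = 1 completes the 4 across.
(2,1) = 12 − 3 = 9 completes the 12 across.

9 3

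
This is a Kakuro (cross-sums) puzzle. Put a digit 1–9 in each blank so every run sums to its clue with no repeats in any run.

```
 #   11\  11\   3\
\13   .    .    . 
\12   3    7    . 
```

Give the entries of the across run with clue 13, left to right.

3 in 2 cells must be {1,2}.
R1C1 = 11 − 3 = 8 completes the 11 down.
R1C2 = 11 − 7 = 4 completes the 11 down.
R1C3 = 13 − 12 = 1 completes the 13 across.
R2C3 = 12 − 10 = 2 completes the 12 across.

8 4 1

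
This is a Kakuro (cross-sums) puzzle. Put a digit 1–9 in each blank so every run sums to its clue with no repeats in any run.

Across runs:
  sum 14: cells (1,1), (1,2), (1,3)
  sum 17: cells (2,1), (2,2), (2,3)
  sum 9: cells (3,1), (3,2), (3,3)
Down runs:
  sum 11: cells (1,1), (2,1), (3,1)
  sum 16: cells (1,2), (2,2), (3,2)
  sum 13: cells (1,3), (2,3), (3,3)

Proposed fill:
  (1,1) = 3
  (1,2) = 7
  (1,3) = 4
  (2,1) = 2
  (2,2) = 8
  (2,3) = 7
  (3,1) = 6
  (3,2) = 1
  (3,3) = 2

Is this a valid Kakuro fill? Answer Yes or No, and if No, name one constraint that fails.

Yes

Across: 3+7+4=14; 2+8+7=17; 6+1+2=9. Down: 3+2+6=11; 7+8+1=16; 4+7+2=13. No digit repeats within any run.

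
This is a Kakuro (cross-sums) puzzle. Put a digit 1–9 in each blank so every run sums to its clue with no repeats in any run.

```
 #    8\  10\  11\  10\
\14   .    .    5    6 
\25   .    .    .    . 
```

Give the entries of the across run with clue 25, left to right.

R2C3 = 11 − 5 = 6 completes the 11 down.
R2C4 = 10 − 6 = 4 completes the 10 down.
Given what's placed, R2C1 must be 7 to fit the 25 across and 8 down.
R2C2 = 25 − 17 = 8 completes the 25 across.
R1C1 = 8 − 7 = 1 completes the 8 down.
R1C2 = 14 − 12 = 2 completes the 14 across.

7 8 6 4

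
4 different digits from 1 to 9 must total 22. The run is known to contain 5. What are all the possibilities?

{1,5,7,9}; {2,5,6,9}; {2,5,7,8}; {3,5,6,8}; {4,5,6,7}

4 distinct digits from 1–9 sum between 10 and 30.
Keeping only sets containing 5.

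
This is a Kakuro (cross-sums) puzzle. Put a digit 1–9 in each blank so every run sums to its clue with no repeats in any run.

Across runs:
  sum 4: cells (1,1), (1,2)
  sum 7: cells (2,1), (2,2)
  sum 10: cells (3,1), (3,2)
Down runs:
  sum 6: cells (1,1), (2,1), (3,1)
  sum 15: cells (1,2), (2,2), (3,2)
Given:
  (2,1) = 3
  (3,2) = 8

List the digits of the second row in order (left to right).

4 in 2 cells must be {1,3}; 6 in 3 cells must be {1,2,3}.
Given what's placed, (1,1) must be 1 to fit the 4 across and 6 down.
(1,2) = 4 − 1 = 3 completes the 4 across.
(2,2) = 7 − 3 = 4 completes the 7 across.
(3,1) = 10 − 8 = 2 completes the 10 across.

3 4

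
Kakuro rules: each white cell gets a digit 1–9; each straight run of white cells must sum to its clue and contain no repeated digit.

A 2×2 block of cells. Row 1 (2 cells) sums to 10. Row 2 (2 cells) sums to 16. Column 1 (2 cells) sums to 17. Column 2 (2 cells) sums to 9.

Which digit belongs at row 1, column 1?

16 in 2 cells must be {7,9}; 17 in 2 cells must be {8,9}.
The 16 across and the 17 down share only 9, so (2,1) = 9.
(2,2) = 16 − 9 = 7 completes the 16 across.
(1,1) = 17 − 9 = 8 completes the 17 down.
(1,2) = 10 − 8 = 2 completes the 10 across.

8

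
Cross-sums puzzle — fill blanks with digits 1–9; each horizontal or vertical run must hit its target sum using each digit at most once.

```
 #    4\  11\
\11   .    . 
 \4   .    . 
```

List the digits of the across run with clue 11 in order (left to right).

3 8

4 in 2 cells must be {1,3}.
The 11 across and the 4 down share only 3, so R1C1 = 3.
R1C2 = 11 − 3 = 8 completes the 11 across.
R2C1 = 4 − 3 = 1 completes the 4 down.
R2C2 = 4 − 1 = 3 completes the 4 across.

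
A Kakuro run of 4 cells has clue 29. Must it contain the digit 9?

The only way to make 29 from 4 distinct digits is {5,7,8,9}, which contains 9.

Yes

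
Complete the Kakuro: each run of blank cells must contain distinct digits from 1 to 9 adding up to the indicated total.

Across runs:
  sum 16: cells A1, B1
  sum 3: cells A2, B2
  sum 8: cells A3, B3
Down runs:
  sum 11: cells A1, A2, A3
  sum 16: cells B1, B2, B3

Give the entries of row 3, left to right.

16 in 2 cells must be {7,9}; 3 in 2 cells must be {1,2}.
The 16 across and the 11 down share only 7, so A1 = 7.
B1 = 16 − 7 = 9 completes the 16 across.
Given what's placed, A2 must be 1 to fit the 3 across and 11 down.
B2 = 3 − 1 = 2 completes the 3 across.
A3 = 11 − 8 = 3 completes the 11 down.
B3 = 8 − 3 = 5 completes the 8 across.

3 5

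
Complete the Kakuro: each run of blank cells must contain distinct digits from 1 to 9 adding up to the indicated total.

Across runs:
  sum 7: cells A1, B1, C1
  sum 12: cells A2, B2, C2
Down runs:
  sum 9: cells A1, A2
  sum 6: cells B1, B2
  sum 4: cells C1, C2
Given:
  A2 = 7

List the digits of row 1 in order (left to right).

2, 4, 1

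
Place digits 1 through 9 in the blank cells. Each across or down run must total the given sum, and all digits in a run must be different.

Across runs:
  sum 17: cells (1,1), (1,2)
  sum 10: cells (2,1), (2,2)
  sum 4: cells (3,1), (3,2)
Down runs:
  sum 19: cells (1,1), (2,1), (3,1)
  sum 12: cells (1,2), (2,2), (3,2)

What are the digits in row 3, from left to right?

3 1

17 in 2 cells must be {8,9}; 4 in 2 cells must be {1,3}.
The 4 across and the 19 down share only 3, so (3,1) = 3.
(3,2) = 4 − 3 = 1 completes the 4 across.
Given what's placed, (1,1) must be 9 to fit the 17 across and 19 down.
(1,2) = 17 − 9 = 8 completes the 17 across.
(2,1) = 19 − 12 = 7 completes the 19 down.
(2,2) = 10 − 7 = 3 completes the 10 across.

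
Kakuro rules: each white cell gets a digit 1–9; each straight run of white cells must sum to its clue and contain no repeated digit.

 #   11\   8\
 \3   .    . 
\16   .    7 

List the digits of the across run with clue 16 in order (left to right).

9 7

3 in 2 cells must be {1,2}; 16 in 2 cells must be {7,9}.
The 3 across and the 11 down share only 2, so R1C1 = 2.
R1C2 = 3 − 2 = 1 completes the 3 across.
R2C1 = 16 − 7 = 9 completes the 16 across.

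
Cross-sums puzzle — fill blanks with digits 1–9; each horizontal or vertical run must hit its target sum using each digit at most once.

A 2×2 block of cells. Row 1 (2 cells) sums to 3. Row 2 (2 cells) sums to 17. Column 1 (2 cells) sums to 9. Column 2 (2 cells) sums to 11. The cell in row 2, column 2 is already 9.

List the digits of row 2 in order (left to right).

8 9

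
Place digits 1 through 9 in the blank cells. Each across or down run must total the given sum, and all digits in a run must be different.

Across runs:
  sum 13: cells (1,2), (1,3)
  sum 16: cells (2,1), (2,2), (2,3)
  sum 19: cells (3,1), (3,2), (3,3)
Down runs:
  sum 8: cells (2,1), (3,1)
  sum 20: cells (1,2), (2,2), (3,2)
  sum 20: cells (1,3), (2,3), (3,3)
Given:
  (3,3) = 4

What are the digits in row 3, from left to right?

6 9 4

Nothing is forced directly, so branch on (1,3), whose candidates are 7 or 9. If (1,3) = 9: that forces (1,2) = 4, (2,3) = 7, after which (2,2) would have to be in {1,3,4,5,6,8} for the 16 across but in {7,9} for the 20 down — contradiction. So (1,3) = 7.
(1,2) = 13 − 7 = 6 completes the 13 across.
(2,3) = 20 − 11 = 9 completes the 20 down.
Given what's placed, (3,2) must be 9 to fit the 19 across and 20 down.
(2,2) = 20 − 15 = 5 completes the 20 down.
(3,1) = 19 − 13 = 6 completes the 19 across.
(2,1) = 16 − 14 = 2 completes the 16 across.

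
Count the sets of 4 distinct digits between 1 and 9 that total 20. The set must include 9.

4 distinct digits from 1–9 sum between 10 and 30.
Keeping only sets containing 9.
Enumerating: {1,2,8,9}, {1,3,7,9}, {1,4,6,9}, {2,3,6,9}, {2,4,5,9}.

5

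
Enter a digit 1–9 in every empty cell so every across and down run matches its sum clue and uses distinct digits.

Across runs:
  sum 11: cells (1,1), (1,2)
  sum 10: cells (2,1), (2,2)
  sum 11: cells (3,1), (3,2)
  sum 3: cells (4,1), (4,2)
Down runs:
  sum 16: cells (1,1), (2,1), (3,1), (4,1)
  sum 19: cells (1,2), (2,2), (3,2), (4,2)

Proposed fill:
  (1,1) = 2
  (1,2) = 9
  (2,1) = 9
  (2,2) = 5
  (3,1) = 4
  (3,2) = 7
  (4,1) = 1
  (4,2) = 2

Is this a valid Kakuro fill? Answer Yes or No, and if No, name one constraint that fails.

No — the down run (1,2)–(4,2) sums to 23, not 19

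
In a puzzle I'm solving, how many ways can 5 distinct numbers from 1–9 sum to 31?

5

5 distinct digits from 1–9 sum between 15 and 35.
Enumerating: {1,6,7,8,9}, {2,5,7,8,9}, {3,4,7,8,9}, {3,5,6,8,9}, {4,5,6,7,9}.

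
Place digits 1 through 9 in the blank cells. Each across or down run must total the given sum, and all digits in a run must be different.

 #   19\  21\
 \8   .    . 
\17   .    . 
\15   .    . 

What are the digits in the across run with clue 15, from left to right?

17 in 2 cells must be {8,9}.
Nothing is forced directly, so branch on R1C2, whose candidates are 5 or 6 or 7. If R1C2 = 5: that forces R1C1 = 3, R2C1 = 9, after which R2C2 would have to be in {8} for the 17 across but in {7,9} for the 21 down — contradiction. If R1C2 = 7: then R1C1 would have to be in {1} for the 8 across but in {2,3,4,5,6,7,8,9} for the 19 down — contradiction. So R1C2 = 6.
R1C1 = 8 − 6 = 2 completes the 8 across.
Given what's placed, R2C2 must be 8 to fit the 17 across and 21 down.
R3C2 = 21 − 14 = 7 completes the 21 down.
R2C1 = 17 − 8 = 9 completes the 17 across.
R3C1 = 15 − 7 = 8 completes the 15 across.

8 7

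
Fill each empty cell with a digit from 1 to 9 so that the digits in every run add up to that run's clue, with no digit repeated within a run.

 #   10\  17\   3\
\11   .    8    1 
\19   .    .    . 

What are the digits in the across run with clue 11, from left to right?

2, 8, 1

17 in 2 cells must be {8,9}; 3 in 2 cells must be {1,2}.
R1C1 = 11 − 9 = 2 completes the 11 across.
R2C1 = 10 − 2 = 8 completes the 10 down.
R2C2 = 17 − 8 = 9 completes the 17 down.
R2C3 = 19 − 17 = 2 completes the 19 across.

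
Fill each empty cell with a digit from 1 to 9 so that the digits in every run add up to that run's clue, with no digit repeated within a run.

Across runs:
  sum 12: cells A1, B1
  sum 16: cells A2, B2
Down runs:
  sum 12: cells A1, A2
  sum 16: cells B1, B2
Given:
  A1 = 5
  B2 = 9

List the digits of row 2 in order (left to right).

7 9

16 in 2 cells must be {7,9}.
B1 = 12 − 5 = 7 completes the 12 across.
A2 = 16 − 9 = 7 completes the 16 across.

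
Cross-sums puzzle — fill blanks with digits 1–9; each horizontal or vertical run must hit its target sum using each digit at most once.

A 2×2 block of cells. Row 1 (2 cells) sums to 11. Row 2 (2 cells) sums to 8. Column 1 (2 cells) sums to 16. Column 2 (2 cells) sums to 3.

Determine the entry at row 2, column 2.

16 in 2 cells must be {7,9}; 3 in 2 cells must be {1,2}.
The 11 across and the 3 down share only 2, so (1,2) = 2.
The 8 across and the 16 down share only 7, so (2,1) = 7.
(2,2) = 8 − 7 = 1 completes the 8 across.
(1,1) = 11 − 2 = 9 completes the 11 across.

1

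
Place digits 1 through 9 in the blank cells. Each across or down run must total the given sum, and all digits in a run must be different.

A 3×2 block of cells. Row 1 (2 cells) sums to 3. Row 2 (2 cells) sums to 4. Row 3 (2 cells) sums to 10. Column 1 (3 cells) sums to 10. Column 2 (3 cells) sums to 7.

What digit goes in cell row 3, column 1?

6

3 in 2 cells must be {1,2}; 4 in 2 cells must be {1,3}; 7 in 3 cells must be {1,2,4}.
The 4 across and the 7 down share only 1, so (2,2) = 1.
Given what's placed, (1,2) must be 2 to fit the 3 across and 7 down.
(2,1) = 4 − 1 = 3 completes the 4 across.
(3,2) = 7 − 3 = 4 completes the 7 down.
(1,1) = 3 − 2 = 1 completes the 3 across.
(3,1) = 10 − 4 = 6 completes the 10 across.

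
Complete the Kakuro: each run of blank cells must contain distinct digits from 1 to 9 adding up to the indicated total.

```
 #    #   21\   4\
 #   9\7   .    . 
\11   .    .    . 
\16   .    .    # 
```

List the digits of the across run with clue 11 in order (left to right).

16 in 2 cells must be {7,9}; 4 in 2 cells must be {1,3}.
The 16 across and the 9 down share only 7, so R3C1 = 7.
R3C2 = 16 − 7 = 9 completes the 16 across.
R2C1 = 9 − 7 = 2 completes the 9 down.
No cell is forced outright now. R1C2 can only be 4 or 5 (the digits allowed by both its 7 across and its 21 down). If R1C2 = 5: then R1C3 would have to be in {2} for the 7 across but in {1,3} for the 4 down — contradiction. So R1C2 = 4.
R1C3 = 7 − 4 = 3 completes the 7 across.
R2C2 = 21 − 13 = 8 completes the 21 down.
R2C3 = 11 − 10 = 1 completes the 11 across.

2 8 1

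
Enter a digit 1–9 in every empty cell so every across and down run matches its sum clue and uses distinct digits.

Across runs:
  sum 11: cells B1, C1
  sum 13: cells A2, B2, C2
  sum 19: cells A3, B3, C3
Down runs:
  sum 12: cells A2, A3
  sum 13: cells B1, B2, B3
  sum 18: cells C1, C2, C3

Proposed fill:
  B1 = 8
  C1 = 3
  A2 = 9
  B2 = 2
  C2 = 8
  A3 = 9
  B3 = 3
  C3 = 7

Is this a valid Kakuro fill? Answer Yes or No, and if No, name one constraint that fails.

No — the down run A2–A3 sums to 18, not 12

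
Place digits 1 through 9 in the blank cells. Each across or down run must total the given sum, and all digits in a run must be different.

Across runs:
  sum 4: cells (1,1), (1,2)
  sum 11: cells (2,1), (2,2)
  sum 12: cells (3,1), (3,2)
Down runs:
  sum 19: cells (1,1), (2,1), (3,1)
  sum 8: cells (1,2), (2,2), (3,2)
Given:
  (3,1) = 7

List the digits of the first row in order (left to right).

4 in 2 cells must be {1,3}.
(1,1) = 3: the only remaining digit allowed by both the 4 across and the 19 down.
(1,2) = 4 − 3 = 1 completes the 4 across.
(2,1) = 19 − 10 = 9 completes the 19 down.
(2,2) = 11 − 9 = 2 completes the 11 across.
(3,2) = 12 − 7 = 5 completes the 12 across.

3 1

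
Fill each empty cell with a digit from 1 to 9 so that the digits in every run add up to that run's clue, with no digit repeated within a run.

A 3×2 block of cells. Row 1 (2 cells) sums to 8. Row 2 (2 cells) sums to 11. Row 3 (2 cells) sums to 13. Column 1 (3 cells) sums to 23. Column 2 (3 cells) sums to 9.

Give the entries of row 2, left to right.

23 in 3 cells must be {6,8,9}.
The 8 across and the 23 down share only 6, so (1,1) = 6.
(1,2) = 8 − 6 = 2 completes the 8 across.
Nothing is forced directly, so branch on (2,1), whose candidates are 8 or 9. If (2,1) = 9: then (2,2) would have to be in {2} for the 11 across but in {1,3,4,6} for the 9 down — contradiction. So (2,1) = 8.
(2,2) = 11 − 8 = 3 completes the 11 across.
(3,1) = 23 − 14 = 9 completes the 23 down.
(3,2) = 13 − 9 = 4 completes the 13 across.

8 3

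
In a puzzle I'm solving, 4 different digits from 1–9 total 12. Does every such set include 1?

Every partition of 12 into 4 distinct digits includes 1: {1,2,3,6}, {1,2,4,5}.

Yes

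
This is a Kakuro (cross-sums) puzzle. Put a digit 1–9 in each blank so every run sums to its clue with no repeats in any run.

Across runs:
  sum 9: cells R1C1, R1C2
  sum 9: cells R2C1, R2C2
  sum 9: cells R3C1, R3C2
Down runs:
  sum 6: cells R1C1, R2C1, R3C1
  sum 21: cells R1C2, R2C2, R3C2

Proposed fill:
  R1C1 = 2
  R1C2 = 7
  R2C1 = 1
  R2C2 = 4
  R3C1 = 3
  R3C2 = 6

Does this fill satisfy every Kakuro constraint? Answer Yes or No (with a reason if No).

No — the down run R1C2–R3C2 sums to 17, not 21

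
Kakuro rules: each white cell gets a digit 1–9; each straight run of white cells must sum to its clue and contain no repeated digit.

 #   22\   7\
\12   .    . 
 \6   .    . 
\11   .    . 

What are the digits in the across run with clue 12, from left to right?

8, 4

7 in 3 cells must be {1,2,4}.
The 12 across and the 7 down share only 4, so R1C2 = 4.
The 6 across and the 22 down share only 5, so R2C1 = 5.
R2C2 = 6 − 5 = 1 completes the 6 across.
R3C2 = 7 − 5 = 2 completes the 7 down.
R1C1 = 12 − 4 = 8 completes the 12 across.
R3C1 = 11 − 2 = 9 completes the 11 across.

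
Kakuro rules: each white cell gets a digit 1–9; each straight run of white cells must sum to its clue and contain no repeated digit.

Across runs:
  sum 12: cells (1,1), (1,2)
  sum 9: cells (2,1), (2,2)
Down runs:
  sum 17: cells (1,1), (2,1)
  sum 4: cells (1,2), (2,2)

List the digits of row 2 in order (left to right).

17 in 2 cells must be {8,9}; 4 in 2 cells must be {1,3}.
The 12 across and the 4 down share only 3, so (1,2) = 3.
The 9 across and the 17 down share only 8, so (2,1) = 8.
(2,2) = 9 − 8 = 1 completes the 9 across.
(1,1) = 12 − 3 = 9 completes the 12 across.

8 1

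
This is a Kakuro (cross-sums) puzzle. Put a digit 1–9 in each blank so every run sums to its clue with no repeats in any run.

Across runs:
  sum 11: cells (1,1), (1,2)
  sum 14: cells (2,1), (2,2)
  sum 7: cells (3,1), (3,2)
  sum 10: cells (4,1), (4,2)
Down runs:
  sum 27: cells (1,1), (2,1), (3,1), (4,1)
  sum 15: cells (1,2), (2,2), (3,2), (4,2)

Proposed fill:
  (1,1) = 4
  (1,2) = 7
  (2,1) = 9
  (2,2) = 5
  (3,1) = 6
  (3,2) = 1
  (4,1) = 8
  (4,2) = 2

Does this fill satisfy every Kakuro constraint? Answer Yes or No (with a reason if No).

Yes

Across: 4+7=11; 9+5=14; 6+1=7; 8+2=10. Down: 4+9+6+8=27; 7+5+1+2=15. No digit repeats within any run.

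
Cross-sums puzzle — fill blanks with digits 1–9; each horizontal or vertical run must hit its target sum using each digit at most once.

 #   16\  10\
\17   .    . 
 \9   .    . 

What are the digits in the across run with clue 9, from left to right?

7 2

17 in 2 cells must be {8,9}; 16 in 2 cells must be {7,9}.
The 17 across and the 16 down share only 9, so R1C1 = 9.
R1C2 = 17 − 9 = 8 completes the 17 across.
R2C1 = 16 − 9 = 7 completes the 16 down.
R2C2 = 9 − 7 = 2 completes the 9 across.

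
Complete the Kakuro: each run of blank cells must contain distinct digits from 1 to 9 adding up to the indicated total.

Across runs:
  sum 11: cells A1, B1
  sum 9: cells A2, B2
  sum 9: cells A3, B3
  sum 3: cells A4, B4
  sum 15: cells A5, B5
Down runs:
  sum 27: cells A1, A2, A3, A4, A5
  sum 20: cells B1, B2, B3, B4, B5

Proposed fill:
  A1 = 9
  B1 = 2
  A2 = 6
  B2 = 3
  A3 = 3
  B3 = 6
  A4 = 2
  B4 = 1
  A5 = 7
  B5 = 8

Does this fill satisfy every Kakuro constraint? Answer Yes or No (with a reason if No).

Across: 9+2=11; 6+3=9; 3+6=9; 2+1=3; 7+8=15. Down: 9+6+3+2+7=27; 2+3+6+1+8=20. No digit repeats within any run.

Yes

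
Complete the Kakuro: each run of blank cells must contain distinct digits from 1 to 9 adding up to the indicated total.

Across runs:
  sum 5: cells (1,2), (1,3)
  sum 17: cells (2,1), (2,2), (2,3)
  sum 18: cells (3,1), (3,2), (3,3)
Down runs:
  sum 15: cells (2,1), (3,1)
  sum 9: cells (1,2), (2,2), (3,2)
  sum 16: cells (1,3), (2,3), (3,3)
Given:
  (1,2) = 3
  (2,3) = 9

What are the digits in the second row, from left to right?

(1,3) = 5 − 3 = 2 completes the 5 across.
(3,3) = 16 − 11 = 5 completes the 16 down.
(3,2) = 4: the only remaining digit allowed by both the 18 across and the 9 down.
(2,2) = 9 − 7 = 2 completes the 9 down.
(3,1) = 18 − 9 = 9 completes the 18 across.
(2,1) = 17 − 11 = 6 completes the 17 across.

6 2 9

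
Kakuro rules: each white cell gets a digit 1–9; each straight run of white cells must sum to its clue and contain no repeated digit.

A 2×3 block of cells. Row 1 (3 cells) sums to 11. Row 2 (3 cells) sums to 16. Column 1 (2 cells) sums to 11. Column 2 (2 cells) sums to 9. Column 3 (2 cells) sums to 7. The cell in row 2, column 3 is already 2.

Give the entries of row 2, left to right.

9, 5, 2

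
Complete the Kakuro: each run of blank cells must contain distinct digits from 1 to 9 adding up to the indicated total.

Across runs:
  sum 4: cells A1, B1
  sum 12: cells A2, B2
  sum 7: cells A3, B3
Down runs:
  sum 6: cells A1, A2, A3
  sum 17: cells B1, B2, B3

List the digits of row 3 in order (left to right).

4 in 2 cells must be {1,3}; 6 in 3 cells must be {1,2,3}.
The 12 across and the 6 down share only 3, so A2 = 3.
B2 = 12 − 3 = 9 completes the 12 across.
Given what's placed, A1 must be 1 to fit the 4 across and 6 down.
B1 = 4 − 1 = 3 completes the 4 across.
A3 = 6 − 4 = 2 completes the 6 down.
B3 = 7 − 2 = 5 completes the 7 across.

2 5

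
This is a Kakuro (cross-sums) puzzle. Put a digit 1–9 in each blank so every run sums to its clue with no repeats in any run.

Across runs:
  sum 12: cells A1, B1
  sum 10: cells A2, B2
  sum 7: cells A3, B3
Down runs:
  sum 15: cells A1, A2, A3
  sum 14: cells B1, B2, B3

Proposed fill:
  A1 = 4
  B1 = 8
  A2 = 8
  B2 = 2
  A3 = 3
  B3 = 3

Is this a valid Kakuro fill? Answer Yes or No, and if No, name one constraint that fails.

No — the across run A3–B3 sums to 6, not 7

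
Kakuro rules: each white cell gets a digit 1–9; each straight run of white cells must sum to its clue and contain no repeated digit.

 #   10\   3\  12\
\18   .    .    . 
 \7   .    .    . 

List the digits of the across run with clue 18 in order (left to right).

9 1 8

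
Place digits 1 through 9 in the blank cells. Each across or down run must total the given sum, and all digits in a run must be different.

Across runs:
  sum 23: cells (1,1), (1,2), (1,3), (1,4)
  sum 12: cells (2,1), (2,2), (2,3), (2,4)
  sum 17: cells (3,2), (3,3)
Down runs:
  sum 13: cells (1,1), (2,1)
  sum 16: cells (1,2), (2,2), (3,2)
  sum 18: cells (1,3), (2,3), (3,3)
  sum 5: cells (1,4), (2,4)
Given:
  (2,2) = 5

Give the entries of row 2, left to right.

17 in 2 cells must be {8,9}.
(2,1) = 4: the only remaining digit allowed by both the 12 across and the 13 down.
(1,1) = 13 − 4 = 9 completes the 13 down.
Nothing is forced directly, so branch on (2,4), whose candidates are 1 or 2. If (2,4) = 2: that forces (1,4) = 3, (2,3) = 1, after which (1,3) would have to be in {4,5,6,7} for the 23 across but in {8,9} for the 18 down — contradiction. So (2,4) = 1.
(1,4) = 5 − 1 = 4 completes the 5 down.
(2,3) = 12 − 10 = 2 completes the 12 across.

4 5 2 1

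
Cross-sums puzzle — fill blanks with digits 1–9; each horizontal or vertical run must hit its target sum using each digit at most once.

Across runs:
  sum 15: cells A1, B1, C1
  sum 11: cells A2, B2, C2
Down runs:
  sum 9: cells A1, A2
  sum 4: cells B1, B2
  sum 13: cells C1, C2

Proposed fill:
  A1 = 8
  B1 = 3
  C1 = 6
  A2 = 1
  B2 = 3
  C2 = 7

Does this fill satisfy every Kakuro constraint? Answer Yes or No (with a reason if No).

No — the down run B1–B2 sums to 6, not 4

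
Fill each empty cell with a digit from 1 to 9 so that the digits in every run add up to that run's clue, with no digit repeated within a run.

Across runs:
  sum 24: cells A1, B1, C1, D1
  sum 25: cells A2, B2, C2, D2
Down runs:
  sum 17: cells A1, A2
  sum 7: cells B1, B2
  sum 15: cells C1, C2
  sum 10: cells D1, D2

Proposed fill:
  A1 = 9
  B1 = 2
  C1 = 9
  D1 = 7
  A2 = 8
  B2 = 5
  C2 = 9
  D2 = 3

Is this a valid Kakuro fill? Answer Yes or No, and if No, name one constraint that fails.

No — the across run A1–D1 sums to 27, not 24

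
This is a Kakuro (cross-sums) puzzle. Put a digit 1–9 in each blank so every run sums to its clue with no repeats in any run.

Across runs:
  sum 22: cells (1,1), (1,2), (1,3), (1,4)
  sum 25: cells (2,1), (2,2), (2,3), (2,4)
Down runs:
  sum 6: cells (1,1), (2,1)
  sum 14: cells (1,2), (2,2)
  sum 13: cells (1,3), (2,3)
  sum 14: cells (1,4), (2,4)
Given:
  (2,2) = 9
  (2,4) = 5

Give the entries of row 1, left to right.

2 5 6 9

(1,2) = 14 − 9 = 5 completes the 14 down.
(1,4) = 14 − 5 = 9 completes the 14 down.
Given what's placed, (2,1) must be 4 to fit the 25 across and 6 down.
(2,3) = 25 − 18 = 7 completes the 25 across.
(1,1) = 6 − 4 = 2 completes the 6 down.
(1,3) = 22 − 16 = 6 completes the 22 across.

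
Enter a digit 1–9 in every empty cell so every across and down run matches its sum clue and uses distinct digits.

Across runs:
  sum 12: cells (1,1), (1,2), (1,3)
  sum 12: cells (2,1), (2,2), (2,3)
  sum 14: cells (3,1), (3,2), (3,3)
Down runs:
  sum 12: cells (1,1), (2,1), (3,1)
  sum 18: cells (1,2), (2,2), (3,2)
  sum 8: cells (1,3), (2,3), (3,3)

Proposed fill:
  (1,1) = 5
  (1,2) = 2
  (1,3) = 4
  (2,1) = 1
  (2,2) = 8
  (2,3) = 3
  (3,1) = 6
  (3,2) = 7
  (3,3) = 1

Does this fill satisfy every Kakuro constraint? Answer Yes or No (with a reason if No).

No — the across run (1,1)–(1,3) sums to 11, not 12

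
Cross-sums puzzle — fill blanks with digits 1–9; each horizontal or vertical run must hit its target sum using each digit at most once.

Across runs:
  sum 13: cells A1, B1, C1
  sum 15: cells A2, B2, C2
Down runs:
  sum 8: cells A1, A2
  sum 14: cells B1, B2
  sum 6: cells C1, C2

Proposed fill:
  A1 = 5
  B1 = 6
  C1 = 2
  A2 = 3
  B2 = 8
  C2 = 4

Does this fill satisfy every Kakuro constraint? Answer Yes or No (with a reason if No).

Yes

Across: 5+6+2=13; 3+8+4=15. Down: 5+3=8; 6+8=14; 2+4=6. No digit repeats within any run.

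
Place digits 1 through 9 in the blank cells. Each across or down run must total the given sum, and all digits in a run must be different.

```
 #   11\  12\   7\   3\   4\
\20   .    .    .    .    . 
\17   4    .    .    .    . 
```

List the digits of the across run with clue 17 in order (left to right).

3 in 2 cells must be {1,2}; 4 in 2 cells must be {1,3}.
R1C1 = 11 − 4 = 7 completes the 11 down.
Nothing is forced directly, so branch on R2C2, whose candidates are 3 or 7. If R2C2 = 3: then R1C2 would have to be in {1,2,3,4,5,6} for the 20 across but in {9} for the 12 down — contradiction. So R2C2 = 7.
R1C2 = 12 − 7 = 5 completes the 12 down.
Given what's placed, R1C4 must be 1 to fit the 20 across and 3 down.
R1C5 = 3: the only remaining digit allowed by both the 20 across and the 4 down.
R2C4 = 3 − 1 = 2 completes the 3 down.
R2C5 = 4 − 3 = 1 completes the 4 down.
R1C3 = 20 − 16 = 4 completes the 20 across.
R2C3 = 17 − 14 = 3 completes the 17 across.

4, 7, 3, 2, 1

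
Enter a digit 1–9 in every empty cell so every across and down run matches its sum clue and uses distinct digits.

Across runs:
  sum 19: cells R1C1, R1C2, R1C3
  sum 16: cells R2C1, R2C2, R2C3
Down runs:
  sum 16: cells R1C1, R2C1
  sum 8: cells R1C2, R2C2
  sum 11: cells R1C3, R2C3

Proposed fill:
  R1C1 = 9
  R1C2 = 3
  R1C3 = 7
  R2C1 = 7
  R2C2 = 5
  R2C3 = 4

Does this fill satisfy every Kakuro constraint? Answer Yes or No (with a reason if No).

Yes

Across: 9+3+7=19; 7+5+4=16. Down: 9+7=16; 3+5=8; 7+4=11. No digit repeats within any run.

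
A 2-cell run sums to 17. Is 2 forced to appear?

The only way to make 17 from 2 distinct digits is {8,9}, which does not contain 2.

No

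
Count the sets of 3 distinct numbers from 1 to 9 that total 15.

3 distinct digits from 1–9 sum between 6 and 24.

8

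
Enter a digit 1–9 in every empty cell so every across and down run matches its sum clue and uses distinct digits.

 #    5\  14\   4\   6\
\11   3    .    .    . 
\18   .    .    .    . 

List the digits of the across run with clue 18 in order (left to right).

11 in 4 cells must be {1,2,3,5}; 4 in 2 cells must be {1,3}.
R1C2 = 5: the only remaining digit allowed by both the 11 across and the 14 down.
Given what's placed, R1C3 must be 1 to fit the 11 across and 4 down.
R1C4 = 11 − 9 = 2 completes the 11 across.
R2C1 = 5 − 3 = 2 completes the 5 down.
R2C2 = 14 − 5 = 9 completes the 14 down.
R2C3 = 4 − 1 = 3 completes the 4 down.
R2C4 = 18 − 14 = 4 completes the 18 across.

2 9 3 4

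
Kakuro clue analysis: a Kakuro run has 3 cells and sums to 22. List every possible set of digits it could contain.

{5,8,9}; {6,7,9}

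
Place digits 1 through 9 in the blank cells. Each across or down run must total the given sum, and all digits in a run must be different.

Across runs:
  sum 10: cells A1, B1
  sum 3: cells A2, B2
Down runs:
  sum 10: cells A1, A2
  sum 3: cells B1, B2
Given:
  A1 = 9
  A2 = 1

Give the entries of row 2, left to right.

3 in 2 cells must be {1,2}.
B1 = 10 − 9 = 1 completes the 10 across.
B2 = 3 − 1 = 2 completes the 3 across.

1 2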